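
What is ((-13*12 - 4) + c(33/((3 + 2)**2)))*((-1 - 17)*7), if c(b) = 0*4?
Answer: 20160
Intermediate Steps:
c(b) = 0
((-13*12 - 4) + c(33/((3 + 2)**2)))*((-1 - 17)*7) = ((-13*12 - 4) + 0)*((-1 - 17)*7) = ((-156 - 4) + 0)*(-18*7) = (-160 + 0)*(-126) = -160*(-126) = 20160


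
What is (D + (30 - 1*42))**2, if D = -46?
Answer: 3364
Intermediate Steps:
(D + (30 - 1*42))**2 = (-46 + (30 - 1*42))**2 = (-46 + (30 - 42))**2 = (-46 - 12)**2 = (-58)**2 = 3364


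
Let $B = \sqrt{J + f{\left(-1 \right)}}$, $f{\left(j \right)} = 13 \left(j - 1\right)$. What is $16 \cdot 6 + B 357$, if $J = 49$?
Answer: $96 + 357 \sqrt{23} \approx 1808.1$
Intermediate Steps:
$f{\left(j \right)} = -13 + 13 j$ ($f{\left(j \right)} = 13 \left(-1 + j\right) = -13 + 13 j$)
$B = \sqrt{23}$ ($B = \sqrt{49 + \left(-13 + 13 \left(-1\right)\right)} = \sqrt{49 - 26} = \sqrt{23} \approx 4.7958$)
$16 \cdot 6 + B 357 = 16 \cdot 6 + \sqrt{23} \cdot 357 = 96 + 357 \sqrt{23}$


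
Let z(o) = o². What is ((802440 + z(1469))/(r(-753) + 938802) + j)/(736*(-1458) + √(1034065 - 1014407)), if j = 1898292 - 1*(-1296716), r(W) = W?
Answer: -536021230835938464/180030025770439369 - 2997077019793*√19658/1080180154622636214 ≈ -2.9778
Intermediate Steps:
j = 3195008 (j = 1898292 + 1296716 = 3195008)
((802440 + z(1469))/(r(-753) + 938802) + j)/(736*(-1458) + √(1034065 - 1014407)) = ((802440 + 1469²)/(-753 + 938802) + 3195008)/(736*(-1458) + √(1034065 - 1014407)) = ((802440 + 2157961)/938049 + 3195008)/(-1073088 + √19658) = (2960401*(1/938049) + 3195008)/(-1073088 + √19658) = (2960401/938049 + 3195008)/(-1073088 + √19658) = 2997077019793/(938049*(-1073088 + √19658))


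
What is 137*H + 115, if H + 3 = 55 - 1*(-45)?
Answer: 13404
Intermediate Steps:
H = 97 (H = -3 + (55 - 1*(-45)) = -3 + (55 + 45) = -3 + 100 = 97)
137*H + 115 = 137*97 + 115 = 13289 + 115 = 13404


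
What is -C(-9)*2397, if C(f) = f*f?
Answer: -194157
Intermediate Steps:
C(f) = f²
-C(-9)*2397 = -(-9)²*2397 = -81*2397 = -1*194157 = -194157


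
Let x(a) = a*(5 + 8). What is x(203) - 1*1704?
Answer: 935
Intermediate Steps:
x(a) = 13*a (x(a) = a*13 = 13*a)
x(203) - 1*1704 = 13*203 - 1*1704 = 2639 - 1704 = 935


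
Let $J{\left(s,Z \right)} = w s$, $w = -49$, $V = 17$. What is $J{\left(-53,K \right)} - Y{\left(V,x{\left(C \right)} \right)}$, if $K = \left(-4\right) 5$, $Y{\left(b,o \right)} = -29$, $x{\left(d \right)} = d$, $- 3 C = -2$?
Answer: $2626$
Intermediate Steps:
$C = \frac{2}{3}$ ($C = \left(- \frac{1}{3}\right) \left(-2\right) = \frac{2}{3} \approx 0.66667$)
$K = -20$
$J{\left(s,Z \right)} = - 49 s$
$J{\left(-53,K \right)} - Y{\left(V,x{\left(C \right)} \right)} = \left(-49\right) \left(-53\right) - -29 = 2597 + 29 = 2626$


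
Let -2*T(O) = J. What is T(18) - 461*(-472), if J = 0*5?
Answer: 217592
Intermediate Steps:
J = 0
T(O) = 0 (T(O) = -1/2*0 = 0)
T(18) - 461*(-472) = 0 - 461*(-472) = 0 + 217592 = 217592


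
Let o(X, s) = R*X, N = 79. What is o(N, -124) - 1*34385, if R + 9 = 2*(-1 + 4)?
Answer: -34622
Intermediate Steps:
R = -3 (R = -9 + 2*(-1 + 4) = -9 + 2*3 = -9 + 6 = -3)
o(X, s) = -3*X
o(N, -124) - 1*34385 = -3*79 - 1*34385 = -237 - 34385 = -34622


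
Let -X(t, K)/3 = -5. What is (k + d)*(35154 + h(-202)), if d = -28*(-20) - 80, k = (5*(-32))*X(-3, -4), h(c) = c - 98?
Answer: -66919680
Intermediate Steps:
h(c) = -98 + c
X(t, K) = 15 (X(t, K) = -3*(-5) = 15)
k = -2400 (k = (5*(-32))*15 = -160*15 = -2400)
d = 480 (d = 560 - 80 = 480)
(k + d)*(35154 + h(-202)) = (-2400 + 480)*(35154 + (-98 - 202)) = -1920*(35154 - 300) = -1920*34854 = -66919680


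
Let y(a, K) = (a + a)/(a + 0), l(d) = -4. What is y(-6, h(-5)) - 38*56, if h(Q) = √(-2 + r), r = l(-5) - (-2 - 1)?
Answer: -2126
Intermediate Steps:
r = -1 (r = -4 - (-2 - 1) = -4 - 1*(-3) = -4 + 3 = -1)
h(Q) = I*√3 (h(Q) = √(-2 - 1) = √(-3) = I*√3)
y(a, K) = 2 (y(a, K) = (2*a)/a = 2)
y(-6, h(-5)) - 38*56 = 2 - 38*56 = 2 - 2128 = -2126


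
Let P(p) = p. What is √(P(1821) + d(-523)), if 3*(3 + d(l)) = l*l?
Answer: √836949/3 ≈ 304.95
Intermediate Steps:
d(l) = -3 + l²/3 (d(l) = -3 + (l*l)/3 = -3 + l²/3)
√(P(1821) + d(-523)) = √(1821 + (-3 + (⅓)*(-523)²)) = √(1821 + (-3 + (⅓)*273529)) = √(1821 + (-3 + 273529/3)) = √(1821 + 273520/3) = √(278983/3) = √836949/3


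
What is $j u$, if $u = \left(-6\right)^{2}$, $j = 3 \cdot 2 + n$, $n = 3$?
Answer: $324$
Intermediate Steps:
$j = 9$ ($j = 3 \cdot 2 + 3 = 6 + 3 = 9$)
$u = 36$
$j u = 9 \cdot 36 = 324$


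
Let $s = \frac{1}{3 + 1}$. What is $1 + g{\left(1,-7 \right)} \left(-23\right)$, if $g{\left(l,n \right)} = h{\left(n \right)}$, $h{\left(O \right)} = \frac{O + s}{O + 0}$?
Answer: $- \frac{593}{28} \approx -21.179$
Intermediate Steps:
$s = \frac{1}{4} \approx 0.25$
$h{\left(O \right)} = \frac{\frac{1}{4} + O}{O}$ ($h{\left(O \right)} = \frac{O + \frac{1}{4}}{O + 0} = \frac{\frac{1}{4} + O}{O}$)
$g{\left(l,n \right)} = \frac{\frac{1}{4} + n}{n}$
$1 + g{\left(1,-7 \right)} \left(-23\right) = 1 + \frac{\frac{1}{4} - 7}{-7} \left(-23\right) = 1 + \left(- \frac{1}{7}\right) \left(- \frac{27}{4}\right) \left(-23\right) = 1 + \frac{27}{28} \left(-23\right) = 1 - \frac{621}{28} = - \frac{593}{28}$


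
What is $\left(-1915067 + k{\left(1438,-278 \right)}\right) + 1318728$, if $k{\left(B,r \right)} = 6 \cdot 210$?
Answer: $-595079$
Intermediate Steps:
$k{\left(B,r \right)} = 1260$
$\left(-1915067 + k{\left(1438,-278 \right)}\right) + 1318728 = \left(-1915067 + 1260\right) + 1318728 = -1913807 + 1318728 = -595079$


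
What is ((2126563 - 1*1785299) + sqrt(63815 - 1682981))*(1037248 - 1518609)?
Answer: -164271180304 - 481361*I*sqrt(1619166) ≈ -1.6427e+11 - 6.1251e+8*I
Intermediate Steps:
((2126563 - 1*1785299) + sqrt(63815 - 1682981))*(1037248 - 1518609) = ((2126563 - 1785299) + sqrt(-1619166))*(-481361) = (341264 + I*sqrt(1619166))*(-481361) = -164271180304 - 481361*I*sqrt(1619166)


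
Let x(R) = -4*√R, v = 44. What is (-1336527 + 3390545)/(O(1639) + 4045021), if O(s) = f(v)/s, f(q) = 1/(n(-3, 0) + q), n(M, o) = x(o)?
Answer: 148127562088/291710734437 ≈ 0.50779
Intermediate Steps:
n(M, o) = -4*√o
f(q) = 1/q (f(q) = 1/(-4*√0 + q) = 1/(-4*0 + q) = 1/(0 + q) = 1/q)
O(s) = 1/(44*s)
(-1336527 + 3390545)/(O(1639) + 4045021) = (-1336527 + 3390545)/((1/44)/1639 + 4045021) = 2054018/((1/44)*(1/1639) + 4045021) = 2054018/(1/72116 + 4045021) = 2054018/(291710734437/72116) = 2054018*(72116/291710734437) = 148127562088/291710734437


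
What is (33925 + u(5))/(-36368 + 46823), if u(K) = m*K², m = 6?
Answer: 6815/2091 ≈ 3.2592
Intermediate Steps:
u(K) = 6*K²
(33925 + u(5))/(-36368 + 46823) = (33925 + 6*5²)/(-36368 + 46823) = (33925 + 6*25)/10455 = (33925 + 150)*(1/10455) = 34075*(1/10455) = 6815/2091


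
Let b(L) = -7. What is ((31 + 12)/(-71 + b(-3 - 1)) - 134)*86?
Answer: -451285/39 ≈ -11571.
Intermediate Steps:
((31 + 12)/(-71 + b(-3 - 1)) - 134)*86 = ((31 + 12)/(-71 - 7) - 134)*86 = (43/(-78) - 134)*86 = (43*(-1/78) - 134)*86 = (-43/78 - 134)*86 = -10495/78*86 = -451285/39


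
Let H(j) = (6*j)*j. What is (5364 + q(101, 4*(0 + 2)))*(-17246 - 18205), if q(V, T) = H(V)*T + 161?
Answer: -17554378023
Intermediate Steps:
H(j) = 6*j²
q(V, T) = 161 + 6*T*V² (q(V, T) = (6*V²)*T + 161 = 6*T*V² + 161 = 161 + 6*T*V²)
(5364 + q(101, 4*(0 + 2)))*(-17246 - 18205) = (5364 + (161 + 6*(4*(0 + 2))*101²))*(-17246 - 18205) = (5364 + (161 + 6*(4*2)*10201))*(-35451) = (5364 + (161 + 6*8*10201))*(-35451) = (5364 + (161 + 489648))*(-35451) = (5364 + 489809)*(-35451) = 495173*(-35451) = -17554378023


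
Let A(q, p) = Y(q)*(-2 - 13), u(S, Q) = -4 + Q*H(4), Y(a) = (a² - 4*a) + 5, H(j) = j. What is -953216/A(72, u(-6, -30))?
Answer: 953216/73515 ≈ 12.966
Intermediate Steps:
Y(a) = 5 + a² - 4*a
u(S, Q) = -4 + 4*Q (u(S, Q) = -4 + Q*4 = -4 + 4*Q)
A(q, p) = -75 - 15*q² + 60*q (A(q, p) = (5 + q² - 4*q)*(-2 - 13) = (5 + q² - 4*q)*(-15) = -75 - 15*q² + 60*q)
-953216/A(72, u(-6, -30)) = -953216/(-75 - 15*72² + 60*72) = -953216/(-75 - 15*5184 + 4320) = -953216/(-75 - 77760 + 4320) = -953216/(-73515) = -953216*(-1/73515) = 953216/73515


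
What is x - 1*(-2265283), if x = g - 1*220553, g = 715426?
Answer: 2760156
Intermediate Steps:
x = 494873 (x = 715426 - 1*220553 = 715426 - 220553 = 494873)
x - 1*(-2265283) = 494873 - 1*(-2265283) = 494873 + 2265283 = 2760156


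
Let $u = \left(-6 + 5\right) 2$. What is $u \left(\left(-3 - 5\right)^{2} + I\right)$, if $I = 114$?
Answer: $-356$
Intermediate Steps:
$u = -2$ ($u = \left(-1\right) 2 = -2$)
$u \left(\left(-3 - 5\right)^{2} + I\right) = - 2 \left(\left(-3 - 5\right)^{2} + 114\right) = - 2 \left(\left(-8\right)^{2} + 114\right) = - 2 \left(64 + 114\right) = \left(-2\right) 178 = -356$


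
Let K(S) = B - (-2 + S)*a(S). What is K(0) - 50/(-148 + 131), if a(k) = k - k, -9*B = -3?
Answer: 167/51 ≈ 3.2745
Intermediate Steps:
B = 1/3 (B = -1/9*(-3) = 1/3 ≈ 0.33333)
a(k) = 0
K(S) = 1/3 (K(S) = 1/3 - (-2 + S)*0 = 1/3 - 1*0 = 1/3 + 0 = 1/3)
K(0) - 50/(-148 + 131) = 1/3 - 50/(-148 + 131) = 1/3 - 50/(-17) = 1/3 - 1/17*(-50) = 1/3 + 50/17 = 167/51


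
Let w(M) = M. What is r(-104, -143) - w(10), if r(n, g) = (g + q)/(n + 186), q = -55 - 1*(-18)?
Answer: -500/41 ≈ -12.195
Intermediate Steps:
q = -37 (q = -55 + 18 = -37)
r(n, g) = (-37 + g)/(186 + n) (r(n, g) = (g - 37)/(n + 186) = (-37 + g)/(186 + n))
r(-104, -143) - w(10) = (-37 - 143)/(186 - 104) - 1*10 = -180/82 - 10 = (1/82)*(-180) - 10 = -90/41 - 10 = -500/41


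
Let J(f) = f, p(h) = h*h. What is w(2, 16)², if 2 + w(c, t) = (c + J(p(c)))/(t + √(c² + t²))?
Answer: 1261 - 156*√65 ≈ 3.2878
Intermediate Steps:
p(h) = h²
w(c, t) = -2 + (c + c²)/(t + √(c² + t²))
w(2, 16)² = ((2 + 2² - 2*16 - 2*√(2² + 16²))/(16 + √(2² + 16²)))² = ((2 + 4 - 32 - 2*√(4 + 256))/(16 + √(4 + 256)))² = ((2 + 4 - 32 - 4*√65)/(16 + √260))² = ((2 + 4 - 32 - 4*√65)/(16 + 2*√65))² = ((-26 - 4*√65)/(16 + 2*√65))² = (-26 - 4*√65)²/(16 + 2*√65)²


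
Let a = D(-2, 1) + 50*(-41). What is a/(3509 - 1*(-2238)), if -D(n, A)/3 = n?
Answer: -292/821 ≈ -0.35566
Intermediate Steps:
D(n, A) = -3*n
a = -2044 (a = -3*(-2) + 50*(-41) = 6 - 2050 = -2044)
a/(3509 - 1*(-2238)) = -2044/(3509 - 1*(-2238)) = -2044/(3509 + 2238) = -2044/5747 = -2044*1/5747 = -292/821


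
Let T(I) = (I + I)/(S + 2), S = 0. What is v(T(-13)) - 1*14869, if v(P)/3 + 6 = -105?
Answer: -15202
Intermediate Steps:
T(I) = I (T(I) = (I + I)/(0 + 2) = (2*I)/2 = (2*I)*(½) = I)
v(P) = -333 (v(P) = -18 + 3*(-105) = -18 - 315 = -333)
v(T(-13)) - 1*14869 = -333 - 1*14869 = -333 - 14869 = -15202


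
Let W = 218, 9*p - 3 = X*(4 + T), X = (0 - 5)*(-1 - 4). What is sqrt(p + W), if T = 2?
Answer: sqrt(235) ≈ 15.330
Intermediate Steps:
X = 25 (X = -5*(-5) = 25)
p = 17 (p = 1/3 + (25*(4 + 2))/9 = 1/3 + (25*6)/9 = 1/3 + (1/9)*150 = 1/3 + 50/3 = 17)
sqrt(p + W) = sqrt(17 + 218) = sqrt(235)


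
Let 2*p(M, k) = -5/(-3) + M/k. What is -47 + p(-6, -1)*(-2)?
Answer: -164/3 ≈ -54.667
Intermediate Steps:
p(M, k) = ⅚ + M/(2*k) (p(M, k) = (-5/(-3) + M/k)/2 = (-5*(-⅓) + M/k)/2 = (5/3 + M/k)/2 = ⅚ + M/(2*k))
-47 + p(-6, -1)*(-2) = -47 + (⅚ + (½)*(-6)/(-1))*(-2) = -47 + (⅚ + (½)*(-6)*(-1))*(-2) = -47 + (⅚ + 3)*(-2) = -47 + (23/6)*(-2) = -47 - 23/3 = -164/3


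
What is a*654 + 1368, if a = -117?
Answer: -75150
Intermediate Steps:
a*654 + 1368 = -117*654 + 1368 = -76518 + 1368 = -75150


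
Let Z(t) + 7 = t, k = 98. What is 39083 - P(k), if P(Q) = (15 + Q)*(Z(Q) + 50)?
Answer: 23150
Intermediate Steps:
Z(t) = -7 + t
P(Q) = (15 + Q)*(43 + Q) (P(Q) = (15 + Q)*((-7 + Q) + 50) = (15 + Q)*(43 + Q))
39083 - P(k) = 39083 - (645 + 98² + 58*98) = 39083 - (645 + 9604 + 5684) = 39083 - 1*15933 = 39083 - 15933 = 23150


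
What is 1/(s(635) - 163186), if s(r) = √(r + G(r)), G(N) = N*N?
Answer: -81593/13314633368 - √100965/13314633368 ≈ -6.1519e-6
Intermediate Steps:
G(N) = N²
s(r) = √(r + r²)
1/(s(635) - 163186) = 1/(√(635*(1 + 635)) - 163186) = 1/(√(635*636) - 163186) = 1/(√403860 - 163186) = 1/(2*√100965 - 163186) = 1/(-163186 + 2*√100965)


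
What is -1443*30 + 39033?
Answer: -4257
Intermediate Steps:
-1443*30 + 39033 = -43290 + 39033 = -4257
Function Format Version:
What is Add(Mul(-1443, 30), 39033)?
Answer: -4257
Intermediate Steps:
Add(Mul(-1443, 30), 39033) = Add(-43290, 39033) = -4257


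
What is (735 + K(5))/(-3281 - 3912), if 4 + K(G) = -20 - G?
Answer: -706/7193 ≈ -0.098151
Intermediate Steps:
K(G) = -24 - G (K(G) = -4 + (-20 - G) = -24 - G)
(735 + K(5))/(-3281 - 3912) = (735 + (-24 - 1*5))/(-3281 - 3912) = (735 + (-24 - 5))/(-7193) = (735 - 29)*(-1/7193) = 706*(-1/7193) = -706/7193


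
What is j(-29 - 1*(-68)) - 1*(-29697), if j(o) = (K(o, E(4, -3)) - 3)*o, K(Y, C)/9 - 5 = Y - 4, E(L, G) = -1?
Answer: 43620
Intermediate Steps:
K(Y, C) = 9 + 9*Y (K(Y, C) = 45 + 9*(Y - 4) = 45 + 9*(-4 + Y) = 45 + (-36 + 9*Y) = 9 + 9*Y)
j(o) = o*(6 + 9*o) (j(o) = ((9 + 9*o) - 3)*o = (6 + 9*o)*o = o*(6 + 9*o))
j(-29 - 1*(-68)) - 1*(-29697) = 3*(-29 - 1*(-68))*(2 + 3*(-29 - 1*(-68))) - 1*(-29697) = 3*(-29 + 68)*(2 + 3*(-29 + 68)) + 29697 = 3*39*(2 + 3*39) + 29697 = 3*39*(2 + 117) + 29697 = 3*39*119 + 29697 = 13923 + 29697 = 43620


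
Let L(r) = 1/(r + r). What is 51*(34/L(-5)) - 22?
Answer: -17362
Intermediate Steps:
L(r) = 1/(2*r)
51*(34/L(-5)) - 22 = 51*(34/(((½)/(-5)))) - 22 = 51*(34/(((½)*(-⅕)))) - 22 = 51*(34/(-⅒)) - 22 = 51*(34*(-10)) - 22 = 51*(-340) - 22 = -17340 - 22 = -17362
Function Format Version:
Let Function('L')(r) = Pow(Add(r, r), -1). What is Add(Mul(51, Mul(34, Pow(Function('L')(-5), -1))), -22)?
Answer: -17362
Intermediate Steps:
Function('L')(r) = Mul(Rational(1, 2), Pow(r, -1)) (Function('L')(r) = Pow(Mul(2, r), -1) = Mul(Rational(1, 2), Pow(r, -1)))
Add(Mul(51, Mul(34, Pow(Function('L')(-5), -1))), -22) = Add(Mul(51, Mul(34, Pow(Mul(Rational(1, 2), Pow(-5, -1)), -1))), -22) = Add(Mul(51, Mul(34, Pow(Mul(Rational(1, 2), Rational(-1, 5)), -1))), -22) = Add(Mul(51, Mul(34, Pow(Rational(-1, 10), -1))), -22) = Add(Mul(51, Mul(34, -10)), -22) = Add(Mul(51, -340), -22) = Add(-17340, -22) = -17362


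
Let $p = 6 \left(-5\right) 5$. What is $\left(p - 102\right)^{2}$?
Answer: $63504$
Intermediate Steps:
$p = -150$ ($p = \left(-30\right) 5 = -150$)
$\left(p - 102\right)^{2} = \left(-150 - 102\right)^{2} = \left(-252\right)^{2} = 63504$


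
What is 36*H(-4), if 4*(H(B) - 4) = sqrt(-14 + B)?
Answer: 144 + 27*I*sqrt(2) ≈ 144.0 + 38.184*I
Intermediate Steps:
H(B) = 4 + sqrt(-14 + B)/4
36*H(-4) = 36*(4 + sqrt(-14 - 4)/4) = 36*(4 + sqrt(-18)/4) = 36*(4 + (3*I*sqrt(2))/4) = 36*(4 + 3*I*sqrt(2)/4) = 144 + 27*I*sqrt(2)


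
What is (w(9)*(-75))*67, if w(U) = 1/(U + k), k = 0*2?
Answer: -1675/3 ≈ -558.33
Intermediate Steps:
k = 0
w(U) = 1/U (w(U) = 1/(U + 0) = 1/U)
(w(9)*(-75))*67 = (-75/9)*67 = ((⅑)*(-75))*67 = -25/3*67 = -1675/3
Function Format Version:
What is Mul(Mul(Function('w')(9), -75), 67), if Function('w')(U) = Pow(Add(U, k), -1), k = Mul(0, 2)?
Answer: Rational(-1675, 3) ≈ -558.33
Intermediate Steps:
k = 0
Function('w')(U) = Pow(U, -1) (Function('w')(U) = Pow(Add(U, 0), -1) = Pow(U, -1))
Mul(Mul(Function('w')(9), -75), 67) = Mul(Mul(Pow(9, -1), -75), 67) = Mul(Mul(Rational(1, 9), -75), 67) = Mul(Rational(-25, 3), 67) = Rational(-1675, 3)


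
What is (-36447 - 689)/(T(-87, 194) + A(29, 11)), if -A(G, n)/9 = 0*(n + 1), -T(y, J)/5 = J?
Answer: 18568/485 ≈ 38.285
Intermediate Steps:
T(y, J) = -5*J
A(G, n) = 0 (A(G, n) = -0*(n + 1) = -0*(1 + n) = -9*0 = 0)
(-36447 - 689)/(T(-87, 194) + A(29, 11)) = (-36447 - 689)/(-5*194 + 0) = -37136/(-970 + 0) = -37136/(-970) = -37136*(-1/970) = 18568/485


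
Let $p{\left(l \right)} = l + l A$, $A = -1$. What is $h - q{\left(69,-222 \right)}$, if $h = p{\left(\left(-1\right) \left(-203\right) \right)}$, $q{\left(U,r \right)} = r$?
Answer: $222$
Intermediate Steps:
$p{\left(l \right)} = 0$ ($p{\left(l \right)} = l + l \left(-1\right) = l - l = 0$)
$h = 0$
$h - q{\left(69,-222 \right)} = 0 - -222 = 0 + 222 = 222$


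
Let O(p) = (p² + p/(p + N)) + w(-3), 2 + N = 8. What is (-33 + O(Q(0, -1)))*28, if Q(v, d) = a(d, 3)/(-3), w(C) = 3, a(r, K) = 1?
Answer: -128296/153 ≈ -838.54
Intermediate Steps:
N = 6 (N = -2 + 8 = 6)
Q(v, d) = -⅓ (Q(v, d) = 1/(-3) = 1*(-⅓) = -⅓)
O(p) = 3 + p² + p/(6 + p) (O(p) = (p² + p/(p + 6)) + 3 = (p² + p/(6 + p)) + 3 = 3 + p² + p/(6 + p))
(-33 + O(Q(0, -1)))*28 = (-33 + (18 + (-⅓)³ + 4*(-⅓) + 6*(-⅓)²)/(6 - ⅓))*28 = (-33 + (18 - 1/27 - 4/3 + 6*(⅑))/(17/3))*28 = (-33 + 3*(18 - 1/27 - 4/3 + ⅔)/17)*28 = (-33 + (3/17)*(467/27))*28 = (-33 + 467/153)*28 = -4582/153*28 = -128296/153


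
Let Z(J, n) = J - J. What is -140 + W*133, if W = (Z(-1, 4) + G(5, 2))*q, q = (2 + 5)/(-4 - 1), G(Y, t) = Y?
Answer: -1071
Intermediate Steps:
Z(J, n) = 0
q = -7/5 (q = 7/(-5) = 7*(-⅕) = -7/5 ≈ -1.4000)
W = -7 (W = (0 + 5)*(-7/5) = 5*(-7/5) = -7)
-140 + W*133 = -140 - 7*133 = -140 - 931 = -1071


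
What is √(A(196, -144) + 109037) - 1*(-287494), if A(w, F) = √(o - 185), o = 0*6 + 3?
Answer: 287494 + √(109037 + I*√182) ≈ 2.8782e+5 + 0.020428*I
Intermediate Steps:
o = 3 (o = 0 + 3 = 3)
A(w, F) = I*√182 (A(w, F) = √(3 - 185) = √(-182) = I*√182)
√(A(196, -144) + 109037) - 1*(-287494) = √(I*√182 + 109037) - 1*(-287494) = √(109037 + I*√182) + 287494 = 287494 + √(109037 + I*√182)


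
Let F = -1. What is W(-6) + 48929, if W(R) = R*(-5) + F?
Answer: 48958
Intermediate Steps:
W(R) = -1 - 5*R (W(R) = R*(-5) - 1 = -5*R - 1 = -1 - 5*R)
W(-6) + 48929 = (-1 - 5*(-6)) + 48929 = (-1 + 30) + 48929 = 29 + 48929 = 48958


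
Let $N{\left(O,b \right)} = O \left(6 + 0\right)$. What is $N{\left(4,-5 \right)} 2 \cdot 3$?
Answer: $144$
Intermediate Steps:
$N{\left(O,b \right)} = 6 O$ ($N{\left(O,b \right)} = O 6 = 6 O$)
$N{\left(4,-5 \right)} 2 \cdot 3 = 6 \cdot 4 \cdot 2 \cdot 3 = 24 \cdot 2 \cdot 3 = 48 \cdot 3 = 144$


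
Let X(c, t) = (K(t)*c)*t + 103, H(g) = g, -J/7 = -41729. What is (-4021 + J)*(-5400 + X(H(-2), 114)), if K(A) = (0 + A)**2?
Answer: -855138287570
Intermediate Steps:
J = 292103 (J = -7*(-41729) = 292103)
K(A) = A**2
X(c, t) = 103 + c*t**3 (X(c, t) = (t**2*c)*t + 103 = (c*t**2)*t + 103 = c*t**3 + 103 = 103 + c*t**3)
(-4021 + J)*(-5400 + X(H(-2), 114)) = (-4021 + 292103)*(-5400 + (103 - 2*114**3)) = 288082*(-5400 + (103 - 2*1481544)) = 288082*(-5400 + (103 - 2963088)) = 288082*(-5400 - 2962985) = 288082*(-2968385) = -855138287570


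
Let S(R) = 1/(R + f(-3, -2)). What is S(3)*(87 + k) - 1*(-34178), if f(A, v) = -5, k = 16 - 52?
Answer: 68305/2 ≈ 34153.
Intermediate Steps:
k = -36
S(R) = 1/(-5 + R) (S(R) = 1/(R - 5) = 1/(-5 + R))
S(3)*(87 + k) - 1*(-34178) = (87 - 36)/(-5 + 3) - 1*(-34178) = 51/(-2) + 34178 = -½*51 + 34178 = -51/2 + 34178 = 68305/2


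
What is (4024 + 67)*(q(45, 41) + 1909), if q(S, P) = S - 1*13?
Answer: 7940631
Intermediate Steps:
q(S, P) = -13 + S (q(S, P) = S - 13 = -13 + S)
(4024 + 67)*(q(45, 41) + 1909) = (4024 + 67)*((-13 + 45) + 1909) = 4091*(32 + 1909) = 4091*1941 = 7940631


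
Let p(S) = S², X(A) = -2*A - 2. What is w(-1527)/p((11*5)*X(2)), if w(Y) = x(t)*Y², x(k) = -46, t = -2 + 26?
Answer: -5958863/6050 ≈ -984.94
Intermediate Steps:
t = 24
X(A) = -2 - 2*A
w(Y) = -46*Y²
w(-1527)/p((11*5)*X(2)) = (-46*(-1527)²)/(((11*5)*(-2 - 2*2))²) = (-46*2331729)/((55*(-2 - 4))²) = -107259534/((55*(-6))²) = -107259534/((-330)²) = -107259534/108900 = -107259534*1/108900 = -5958863/6050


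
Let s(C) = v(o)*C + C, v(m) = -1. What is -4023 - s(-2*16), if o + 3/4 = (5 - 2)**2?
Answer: -4023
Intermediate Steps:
o = 33/4 (o = -3/4 + (5 - 2)**2 = -3/4 + 3**2 = -3/4 + 9 = 33/4 ≈ 8.2500)
s(C) = 0 (s(C) = -C + C = 0)
-4023 - s(-2*16) = -4023 - 1*0 = -4023 + 0 = -4023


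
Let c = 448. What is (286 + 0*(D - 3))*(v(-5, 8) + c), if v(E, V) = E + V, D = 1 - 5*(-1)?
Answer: 128986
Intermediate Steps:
D = 6 (D = 1 + 5 = 6)
(286 + 0*(D - 3))*(v(-5, 8) + c) = (286 + 0*(6 - 3))*((-5 + 8) + 448) = (286 + 0*3)*(3 + 448) = (286 + 0)*451 = 286*451 = 128986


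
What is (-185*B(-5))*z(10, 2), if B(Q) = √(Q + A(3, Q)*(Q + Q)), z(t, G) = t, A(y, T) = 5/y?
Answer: -1850*I*√195/3 ≈ -8611.3*I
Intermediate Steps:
B(Q) = √39*√Q/3 (B(Q) = √(Q + (5/3)*(Q + Q)) = √(Q + (5*(⅓))*(2*Q)) = √(Q + 5*(2*Q)/3) = √(Q + 10*Q/3) = √(13*Q/3) = √39*√Q/3)
(-185*B(-5))*z(10, 2) = -185*√39*√(-5)/3*10 = -185*√39*I*√5/3*10 = -185*I*√195/3*10 = -1850*I*√195/3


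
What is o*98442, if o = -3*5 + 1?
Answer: -1378188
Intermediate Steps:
o = -14 (o = -15 + 1 = -14)
o*98442 = -14*98442 = -1378188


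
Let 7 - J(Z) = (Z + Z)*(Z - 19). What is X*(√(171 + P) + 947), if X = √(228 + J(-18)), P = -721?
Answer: -5*√24134 + 947*I*√1097 ≈ -776.76 + 31366.0*I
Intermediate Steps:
J(Z) = 7 - 2*Z*(-19 + Z) (J(Z) = 7 - (Z + Z)*(Z - 19) = 7 - 2*Z*(-19 + Z))
X = I*√1097 (X = √(228 + (7 - 2*(-18)² + 38*(-18))) = √(228 + (7 - 2*324 - 684)) = √(228 + (7 - 648 - 684)) = √(228 - 1325) = √(-1097) = I*√1097 ≈ 33.121*I)
X*(√(171 + P) + 947) = (I*√1097)*(√(171 - 721) + 947) = (I*√1097)*(√(-550) + 947) = (I*√1097)*(5*I*√22 + 947) = (I*√1097)*(947 + 5*I*√22) = I*√1097*(947 + 5*I*√22)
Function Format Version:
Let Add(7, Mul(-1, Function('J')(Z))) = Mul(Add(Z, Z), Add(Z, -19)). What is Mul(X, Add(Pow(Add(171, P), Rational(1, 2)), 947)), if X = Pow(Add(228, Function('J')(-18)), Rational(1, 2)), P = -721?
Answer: Add(Mul(-5, Pow(24134, Rational(1, 2))), Mul(947, I, Pow(1097, Rational(1, 2)))) ≈ Add(-776.76, Mul(31366., I))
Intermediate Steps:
Function('J')(Z) = Add(7, Mul(-2, Z, Add(-19, Z))) (Function('J')(Z) = Add(7, Mul(-1, Mul(Add(Z, Z), Add(Z, -19)))) = Add(7, Mul(-1, Mul(Mul(2, Z), Add(-19, Z)))) = Add(7, Mul(-1, Mul(2, Z, Add(-19, Z)))) = Add(7, Mul(-2, Z, Add(-19, Z))))
X = Mul(I, Pow(1097, Rational(1, 2))) (X = Pow(Add(228, Add(7, Mul(-2, Pow(-18, 2)), Mul(38, -18))), Rational(1, 2)) = Pow(Add(228, Add(7, Mul(-2, 324), -684)), Rational(1, 2)) = Pow(Add(228, Add(7, -648, -684)), Rational(1, 2)) = Pow(Add(228, -1325), Rational(1, 2)) = Pow(-1097, Rational(1, 2)) = Mul(I, Pow(1097, Rational(1, 2))) ≈ Mul(33.121, I))
Mul(X, Add(Pow(Add(171, P), Rational(1, 2)), 947)) = Mul(Mul(I, Pow(1097, Rational(1, 2))), Add(Pow(Add(171, -721), Rational(1, 2)), 947)) = Mul(Mul(I, Pow(1097, Rational(1, 2))), Add(Pow(-550, Rational(1, 2)), 947)) = Mul(Mul(I, Pow(1097, Rational(1, 2))), Add(Mul(5, I, Pow(22, Rational(1, 2))), 947)) = Mul(Mul(I, Pow(1097, Rational(1, 2))), Add(947, Mul(5, I, Pow(22, Rational(1, 2))))) = Mul(I, Pow(1097, Rational(1, 2)), Add(947, Mul(5, I, Pow(22, Rational(1, 2)))))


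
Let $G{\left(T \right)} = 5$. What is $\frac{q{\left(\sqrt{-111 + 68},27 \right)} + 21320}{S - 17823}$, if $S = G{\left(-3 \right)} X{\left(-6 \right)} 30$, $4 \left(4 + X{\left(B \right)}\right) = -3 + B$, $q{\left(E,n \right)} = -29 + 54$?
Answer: $- \frac{14230}{12507} \approx -1.1378$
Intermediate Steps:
$q{\left(E,n \right)} = 25$
$X{\left(B \right)} = - \frac{19}{4} + \frac{B}{4}$ ($X{\left(B \right)} = -4 + \frac{-3 + B}{4} = -4 + \left(- \frac{3}{4} + \frac{B}{4}\right) = - \frac{19}{4} + \frac{B}{4}$)
$S = - \frac{1875}{2}$ ($S = 5 \left(- \frac{19}{4} + \frac{1}{4} \left(-6\right)\right) 30 = 5 \left(- \frac{19}{4} - \frac{3}{2}\right) 30 = 5 \left(- \frac{25}{4}\right) 30 = \left(- \frac{125}{4}\right) 30 = - \frac{1875}{2} \approx -937.5$)
$\frac{q{\left(\sqrt{-111 + 68},27 \right)} + 21320}{S - 17823} = \frac{25 + 21320}{- \frac{1875}{2} - 17823} = \frac{21345}{- \frac{37521}{2}} = 21345 \left(- \frac{2}{37521}\right) = - \frac{14230}{12507}$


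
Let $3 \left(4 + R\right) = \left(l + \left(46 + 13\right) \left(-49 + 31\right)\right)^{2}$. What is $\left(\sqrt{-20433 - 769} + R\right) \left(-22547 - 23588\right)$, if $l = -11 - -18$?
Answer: $- \frac{51348854755}{3} - 46135 i \sqrt{21202} \approx -1.7116 \cdot 10^{10} - 6.7177 \cdot 10^{6} i$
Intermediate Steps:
$l = 7$ ($l = -11 + 18 = 7$)
$R = \frac{1113013}{3}$ ($R = -4 + \frac{\left(7 + \left(46 + 13\right) \left(-49 + 31\right)\right)^{2}}{3} = -4 + \frac{\left(7 + 59 \left(-18\right)\right)^{2}}{3} = -4 + \frac{\left(7 - 1062\right)^{2}}{3} = -4 + \frac{\left(-1055\right)^{2}}{3} = -4 + \frac{1}{3} \cdot 1113025 = -4 + \frac{1113025}{3} = \frac{1113013}{3} \approx 3.71 \cdot 10^{5}$)
$\left(\sqrt{-20433 - 769} + R\right) \left(-22547 - 23588\right) = \left(\sqrt{-20433 - 769} + \frac{1113013}{3}\right) \left(-22547 - 23588\right) = \left(\sqrt{-20433 + \left(-12120 + 11351\right)} + \frac{1113013}{3}\right) \left(-46135\right) = \left(\sqrt{-20433 - 769} + \frac{1113013}{3}\right) \left(-46135\right) = \left(\sqrt{-21202} + \frac{1113013}{3}\right) \left(-46135\right) = \left(i \sqrt{21202} + \frac{1113013}{3}\right) \left(-46135\right) = \left(\frac{1113013}{3} + i \sqrt{21202}\right) \left(-46135\right) = - \frac{51348854755}{3} - 46135 i \sqrt{21202}$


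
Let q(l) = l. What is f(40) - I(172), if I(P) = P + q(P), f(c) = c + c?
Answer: -264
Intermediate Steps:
f(c) = 2*c
I(P) = 2*P (I(P) = P + P = 2*P)
f(40) - I(172) = 2*40 - 2*172 = 80 - 1*344 = 80 - 344 = -264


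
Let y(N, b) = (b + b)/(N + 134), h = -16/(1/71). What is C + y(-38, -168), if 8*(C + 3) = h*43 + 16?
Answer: -12221/2 ≈ -6110.5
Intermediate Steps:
h = -1136 (h = -16/1/71 = -16*71 = -1136)
y(N, b) = 2*b/(134 + N) (y(N, b) = (2*b)/(134 + N) = 2*b/(134 + N))
C = -6107 (C = -3 + (-1136*43 + 16)/8 = -3 + (-48848 + 16)/8 = -3 + (1/8)*(-48832) = -3 - 6104 = -6107)
C + y(-38, -168) = -6107 + 2*(-168)/(134 - 38) = -6107 + 2*(-168)/96 = -6107 + 2*(-168)*(1/96) = -6107 - 7/2 = -12221/2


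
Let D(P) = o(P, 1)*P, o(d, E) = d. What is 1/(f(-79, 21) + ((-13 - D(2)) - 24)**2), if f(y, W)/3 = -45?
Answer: 1/1546 ≈ 0.00064683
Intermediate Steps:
f(y, W) = -135 (f(y, W) = 3*(-45) = -135)
D(P) = P**2 (D(P) = P*P = P**2)
1/(f(-79, 21) + ((-13 - D(2)) - 24)**2) = 1/(-135 + ((-13 - 1*2**2) - 24)**2) = 1/(-135 + ((-13 - 1*4) - 24)**2) = 1/(-135 + ((-13 - 4) - 24)**2) = 1/(-135 + (-17 - 24)**2) = 1/(-135 + (-41)**2) = 1/(-135 + 1681) = 1/1546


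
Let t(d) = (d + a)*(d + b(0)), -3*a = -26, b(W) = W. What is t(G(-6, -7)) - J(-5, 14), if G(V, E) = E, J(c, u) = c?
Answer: -20/3 ≈ -6.6667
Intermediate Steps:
a = 26/3 (a = -1/3*(-26) = 26/3 ≈ 8.6667)
t(d) = d*(26/3 + d) (t(d) = (d + 26/3)*(d + 0) = (26/3 + d)*d = d*(26/3 + d))
t(G(-6, -7)) - J(-5, 14) = (1/3)*(-7)*(26 + 3*(-7)) - 1*(-5) = (1/3)*(-7)*(26 - 21) + 5 = (1/3)*(-7)*5 + 5 = -35/3 + 5 = -20/3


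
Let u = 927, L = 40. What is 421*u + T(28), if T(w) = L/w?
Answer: 2731879/7 ≈ 3.9027e+5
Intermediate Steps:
T(w) = 40/w
421*u + T(28) = 421*927 + 40/28 = 390267 + 40*(1/28) = 390267 + 10/7 = 2731879/7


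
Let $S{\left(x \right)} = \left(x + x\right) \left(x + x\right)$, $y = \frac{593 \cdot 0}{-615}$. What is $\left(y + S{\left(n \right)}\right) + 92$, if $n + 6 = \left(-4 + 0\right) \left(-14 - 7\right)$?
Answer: $24428$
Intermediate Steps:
$y = 0$ ($y = 0 \left(- \frac{1}{615}\right) = 0$)
$n = 78$ ($n = -6 + \left(-4 + 0\right) \left(-14 - 7\right) = -6 - -84 = -6 + 84 = 78$)
$S{\left(x \right)} = 4 x^{2}$ ($S{\left(x \right)} = 2 x 2 x = 4 x^{2}$)
$\left(y + S{\left(n \right)}\right) + 92 = \left(0 + 4 \cdot 78^{2}\right) + 92 = \left(0 + 4 \cdot 6084\right) + 92 = \left(0 + 24336\right) + 92 = 24336 + 92 = 24428$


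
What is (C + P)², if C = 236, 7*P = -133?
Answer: 47089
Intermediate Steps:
P = -19 (P = (⅐)*(-133) = -19)
(C + P)² = (236 - 19)² = 217² = 47089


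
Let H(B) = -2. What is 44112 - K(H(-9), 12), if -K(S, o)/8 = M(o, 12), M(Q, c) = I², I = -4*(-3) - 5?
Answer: 44504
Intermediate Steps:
I = 7 (I = 12 - 5 = 7)
M(Q, c) = 49 (M(Q, c) = 7² = 49)
K(S, o) = -392 (K(S, o) = -8*49 = -392)
44112 - K(H(-9), 12) = 44112 - 1*(-392) = 44112 + 392 = 44504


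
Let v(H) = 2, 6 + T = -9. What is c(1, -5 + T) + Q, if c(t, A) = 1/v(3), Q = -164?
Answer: -327/2 ≈ -163.50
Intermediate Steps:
T = -15 (T = -6 - 9 = -15)
c(t, A) = ½ (c(t, A) = 1/2 = ½)
c(1, -5 + T) + Q = ½ - 164 = -327/2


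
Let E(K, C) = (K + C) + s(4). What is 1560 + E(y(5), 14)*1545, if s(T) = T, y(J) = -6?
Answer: 20100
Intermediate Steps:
E(K, C) = 4 + C + K (E(K, C) = (K + C) + 4 = (C + K) + 4 = 4 + C + K)
1560 + E(y(5), 14)*1545 = 1560 + (4 + 14 - 6)*1545 = 1560 + 12*1545 = 1560 + 18540 = 20100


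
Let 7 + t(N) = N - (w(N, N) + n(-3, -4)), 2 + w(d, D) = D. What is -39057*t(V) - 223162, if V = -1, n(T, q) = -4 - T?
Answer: -66934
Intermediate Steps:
w(d, D) = -2 + D
t(N) = -4 (t(N) = -7 + (N - ((-2 + N) + (-4 - 1*(-3)))) = -7 + (N - ((-2 + N) + (-4 + 3))) = -7 + (N - ((-2 + N) - 1)) = -7 + (N - (-3 + N)) = -7 + (N + (3 - N)) = -7 + 3 = -4)
-39057*t(V) - 223162 = -39057*(-4) - 223162 = 156228 - 223162 = -66934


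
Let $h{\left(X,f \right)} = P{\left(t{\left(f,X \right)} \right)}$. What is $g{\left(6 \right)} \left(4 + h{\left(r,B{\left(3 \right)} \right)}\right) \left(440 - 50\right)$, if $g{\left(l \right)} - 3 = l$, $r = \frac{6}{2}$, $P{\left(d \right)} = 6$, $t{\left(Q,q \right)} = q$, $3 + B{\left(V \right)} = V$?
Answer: $35100$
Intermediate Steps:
$B{\left(V \right)} = -3 + V$
$r = 3$ ($r = 6 \cdot \frac{1}{2} = 3$)
$g{\left(l \right)} = 3 + l$
$h{\left(X,f \right)} = 6$
$g{\left(6 \right)} \left(4 + h{\left(r,B{\left(3 \right)} \right)}\right) \left(440 - 50\right) = \left(3 + 6\right) \left(4 + 6\right) \left(440 - 50\right) = 9 \cdot 10 \cdot 390 = 90 \cdot 390 = 35100$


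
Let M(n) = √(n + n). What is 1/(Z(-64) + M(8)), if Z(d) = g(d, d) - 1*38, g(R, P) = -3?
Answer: -1/37 ≈ -0.027027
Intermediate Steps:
M(n) = √2*√n (M(n) = √(2*n) = √2*√n)
Z(d) = -41 (Z(d) = -3 - 1*38 = -3 - 38 = -41)
1/(Z(-64) + M(8)) = 1/(-41 + √2*√8) = 1/(-41 + √2*(2*√2)) = 1/(-41 + 4) = 1/(-37) = -1/37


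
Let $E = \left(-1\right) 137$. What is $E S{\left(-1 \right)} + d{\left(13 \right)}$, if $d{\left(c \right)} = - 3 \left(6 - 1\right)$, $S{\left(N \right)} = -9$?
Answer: $1218$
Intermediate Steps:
$E = -137$
$d{\left(c \right)} = -15$ ($d{\left(c \right)} = \left(-3\right) 5 = -15$)
$E S{\left(-1 \right)} + d{\left(13 \right)} = \left(-137\right) \left(-9\right) - 15 = 1233 - 15 = 1218$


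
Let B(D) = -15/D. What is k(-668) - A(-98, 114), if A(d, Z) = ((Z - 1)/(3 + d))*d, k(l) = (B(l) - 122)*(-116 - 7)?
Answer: 944708053/63460 ≈ 14887.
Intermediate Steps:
k(l) = 15006 + 1845/l (k(l) = (-15/l - 122)*(-116 - 7) = (-122 - 15/l)*(-123) = 15006 + 1845/l)
A(d, Z) = d*(-1 + Z)/(3 + d) (A(d, Z) = ((-1 + Z)/(3 + d))*d = d*(-1 + Z)/(3 + d))
k(-668) - A(-98, 114) = (15006 + 1845/(-668)) - (-98)*(-1 + 114)/(3 - 98) = (15006 + 1845*(-1/668)) - (-98)*113/(-95) = (15006 - 1845/668) - (-98)*(-1)*113/95 = 10022163/668 - 1*11074/95 = 10022163/668 - 11074/95 = 944708053/63460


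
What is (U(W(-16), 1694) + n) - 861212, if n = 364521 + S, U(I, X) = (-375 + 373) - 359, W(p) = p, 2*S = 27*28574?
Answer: -111303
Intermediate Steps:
S = 385749 (S = (27*28574)/2 = (½)*771498 = 385749)
U(I, X) = -361 (U(I, X) = -2 - 359 = -361)
n = 750270 (n = 364521 + 385749 = 750270)
(U(W(-16), 1694) + n) - 861212 = (-361 + 750270) - 861212 = 749909 - 861212 = -111303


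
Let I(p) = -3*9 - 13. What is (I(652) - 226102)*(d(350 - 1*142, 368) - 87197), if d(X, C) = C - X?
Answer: 19682721254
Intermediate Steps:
I(p) = -40 (I(p) = -27 - 13 = -40)
(I(652) - 226102)*(d(350 - 1*142, 368) - 87197) = (-40 - 226102)*((368 - (350 - 1*142)) - 87197) = -226142*((368 - (350 - 142)) - 87197) = -226142*((368 - 1*208) - 87197) = -226142*((368 - 208) - 87197) = -226142*(160 - 87197) = -226142*(-87037) = 19682721254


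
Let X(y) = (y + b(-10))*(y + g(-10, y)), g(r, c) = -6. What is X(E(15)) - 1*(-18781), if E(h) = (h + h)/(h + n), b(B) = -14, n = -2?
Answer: 3181285/169 ≈ 18824.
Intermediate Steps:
E(h) = 2*h/(-2 + h) (E(h) = (h + h)/(h - 2) = (2*h)/(-2 + h) = 2*h/(-2 + h))
X(y) = (-14 + y)*(-6 + y) (X(y) = (y - 14)*(y - 6) = (-14 + y)*(-6 + y))
X(E(15)) - 1*(-18781) = (84 + (2*15/(-2 + 15))² - 40*15/(-2 + 15)) - 1*(-18781) = (84 + (2*15/13)² - 40*15/13) + 18781 = (84 + (2*15*(1/13))² - 40*15/13) + 18781 = (84 + (30/13)² - 20*30/13) + 18781 = (84 + 900/169 - 600/13) + 18781 = 7296/169 + 18781 = 3181285/169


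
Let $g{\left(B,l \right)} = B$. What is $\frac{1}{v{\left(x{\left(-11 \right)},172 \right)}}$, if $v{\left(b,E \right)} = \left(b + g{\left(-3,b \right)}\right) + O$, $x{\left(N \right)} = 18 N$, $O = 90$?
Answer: $- \frac{1}{111} \approx -0.009009$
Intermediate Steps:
$v{\left(b,E \right)} = 87 + b$ ($v{\left(b,E \right)} = \left(b - 3\right) + 90 = \left(-3 + b\right) + 90 = 87 + b$)
$\frac{1}{v{\left(x{\left(-11 \right)},172 \right)}} = \frac{1}{87 + 18 \left(-11\right)} = \frac{1}{87 - 198} = \frac{1}{-111} = - \frac{1}{111}$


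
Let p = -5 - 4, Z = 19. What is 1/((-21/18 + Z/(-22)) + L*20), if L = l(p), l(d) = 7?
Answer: 33/4553 ≈ 0.0072480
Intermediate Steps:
p = -9
L = 7
1/((-21/18 + Z/(-22)) + L*20) = 1/((-21/18 + 19/(-22)) + 7*20) = 1/((-21*1/18 + 19*(-1/22)) + 140) = 1/((-7/6 - 19/22) + 140) = 1/(-67/33 + 140) = 1/(4553/33) = 33/4553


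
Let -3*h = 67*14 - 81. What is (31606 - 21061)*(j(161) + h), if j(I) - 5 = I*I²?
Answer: 44004288515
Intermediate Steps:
h = -857/3 (h = -(67*14 - 81)/3 = -(938 - 81)/3 = -⅓*857 = -857/3 ≈ -285.67)
j(I) = 5 + I³ (j(I) = 5 + I*I² = 5 + I³)
(31606 - 21061)*(j(161) + h) = (31606 - 21061)*((5 + 161³) - 857/3) = 10545*((5 + 4173281) - 857/3) = 10545*(4173286 - 857/3) = 10545*(12519001/3) = 44004288515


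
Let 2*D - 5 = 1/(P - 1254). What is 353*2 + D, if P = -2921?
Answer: 2957987/4175 ≈ 708.50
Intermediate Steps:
D = 10437/4175 (D = 5/2 + 1/(2*(-2921 - 1254)) = 5/2 + (½)/(-4175) = 5/2 + (½)*(-1/4175) = 5/2 - 1/8350 = 10437/4175 ≈ 2.4999)
353*2 + D = 353*2 + 10437/4175 = 706 + 10437/4175 = 2957987/4175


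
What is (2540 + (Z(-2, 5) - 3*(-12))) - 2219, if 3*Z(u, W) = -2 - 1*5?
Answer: 1064/3 ≈ 354.67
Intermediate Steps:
Z(u, W) = -7/3 (Z(u, W) = (-2 - 1*5)/3 = (-2 - 5)/3 = (1/3)*(-7) = -7/3)
(2540 + (Z(-2, 5) - 3*(-12))) - 2219 = (2540 + (-7/3 - 3*(-12))) - 2219 = (2540 + (-7/3 + 36)) - 2219 = (2540 + 101/3) - 2219 = 7721/3 - 2219 = 1064/3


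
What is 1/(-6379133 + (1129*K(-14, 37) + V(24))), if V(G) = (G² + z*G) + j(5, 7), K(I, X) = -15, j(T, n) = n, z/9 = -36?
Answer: -1/6403261 ≈ -1.5617e-7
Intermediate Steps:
z = -324 (z = 9*(-36) = -324)
V(G) = 7 + G² - 324*G (V(G) = (G² - 324*G) + 7 = 7 + G² - 324*G)
1/(-6379133 + (1129*K(-14, 37) + V(24))) = 1/(-6379133 + (1129*(-15) + (7 + 24² - 324*24))) = 1/(-6379133 + (-16935 + (7 + 576 - 7776))) = 1/(-6379133 + (-16935 - 7193)) = 1/(-6379133 - 24128) = 1/(-6403261) = -1/6403261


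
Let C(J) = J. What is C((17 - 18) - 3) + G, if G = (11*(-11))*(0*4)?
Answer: -4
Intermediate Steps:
G = 0 (G = -121*0 = 0)
C((17 - 18) - 3) + G = ((17 - 18) - 3) + 0 = (-1 - 3) + 0 = -4 + 0 = -4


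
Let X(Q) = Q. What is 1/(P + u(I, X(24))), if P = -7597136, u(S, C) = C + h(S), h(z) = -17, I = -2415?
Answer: -1/7597129 ≈ -1.3163e-7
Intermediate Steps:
u(S, C) = -17 + C (u(S, C) = C - 17 = -17 + C)
1/(P + u(I, X(24))) = 1/(-7597136 + (-17 + 24)) = 1/(-7597136 + 7) = 1/(-7597129) = -1/7597129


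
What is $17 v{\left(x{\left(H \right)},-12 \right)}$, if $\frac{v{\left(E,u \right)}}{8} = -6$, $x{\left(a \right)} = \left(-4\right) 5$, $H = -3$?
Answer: $-816$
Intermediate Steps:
$x{\left(a \right)} = -20$
$v{\left(E,u \right)} = -48$ ($v{\left(E,u \right)} = 8 \left(-6\right) = -48$)
$17 v{\left(x{\left(H \right)},-12 \right)} = 17 \left(-48\right) = -816$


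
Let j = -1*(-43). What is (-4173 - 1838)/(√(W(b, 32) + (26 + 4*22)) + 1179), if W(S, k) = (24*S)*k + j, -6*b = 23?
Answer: -2362323/464276 + 6011*I*√2787/1392828 ≈ -5.0882 + 0.22783*I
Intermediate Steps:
j = 43
b = -23/6 (b = -⅙*23 = -23/6 ≈ -3.8333)
W(S, k) = 43 + 24*S*k (W(S, k) = (24*S)*k + 43 = 24*S*k + 43 = 43 + 24*S*k)
(-4173 - 1838)/(√(W(b, 32) + (26 + 4*22)) + 1179) = (-4173 - 1838)/(√((43 + 24*(-23/6)*32) + (26 + 4*22)) + 1179) = -6011/(√((43 - 2944) + (26 + 88)) + 1179) = -6011/(√(-2901 + 114) + 1179) = -6011/(√(-2787) + 1179) = -6011/(I*√2787 + 1179) = -6011/(1179 + I*√2787)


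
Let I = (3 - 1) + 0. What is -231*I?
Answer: -462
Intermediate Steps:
I = 2 (I = 2 + 0 = 2)
-231*I = -231*2 = -462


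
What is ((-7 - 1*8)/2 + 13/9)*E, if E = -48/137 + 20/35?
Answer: -11554/8631 ≈ -1.3387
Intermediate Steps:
E = 212/959 (E = -48*1/137 + 20*(1/35) = -48/137 + 4/7 = 212/959 ≈ 0.22106)
((-7 - 1*8)/2 + 13/9)*E = ((-7 - 1*8)/2 + 13/9)*(212/959) = ((-7 - 8)*(1/2) + 13*(1/9))*(212/959) = (-15*1/2 + 13/9)*(212/959) = (-15/2 + 13/9)*(212/959) = -109/18*212/959 = -11554/8631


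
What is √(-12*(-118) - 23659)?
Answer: I*√22243 ≈ 149.14*I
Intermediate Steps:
√(-12*(-118) - 23659) = √(1416 - 23659) = √(-22243) = I*√22243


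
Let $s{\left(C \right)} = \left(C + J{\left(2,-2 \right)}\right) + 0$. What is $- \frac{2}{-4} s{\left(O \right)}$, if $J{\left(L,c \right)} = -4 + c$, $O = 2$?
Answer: $-2$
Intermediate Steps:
$s{\left(C \right)} = -6 + C$ ($s{\left(C \right)} = \left(C - 6\right) + 0 = \left(-6 + C\right) + 0 = -6 + C$)
$- \frac{2}{-4} s{\left(O \right)} = - \frac{2}{-4} \left(-6 + 2\right) = \left(-2\right) \left(- \frac{1}{4}\right) \left(-4\right) = \frac{1}{2} \left(-4\right) = -2$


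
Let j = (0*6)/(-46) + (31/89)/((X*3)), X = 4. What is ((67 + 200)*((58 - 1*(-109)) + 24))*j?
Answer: 5921/4 ≈ 1480.3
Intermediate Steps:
j = 31/1068 (j = (0*6)/(-46) + (31/89)/((4*3)) = 0*(-1/46) + (31*(1/89))/12 = 0 + (31/89)*(1/12) = 0 + 31/1068 = 31/1068 ≈ 0.029026)
((67 + 200)*((58 - 1*(-109)) + 24))*j = ((67 + 200)*((58 - 1*(-109)) + 24))*(31/1068) = (267*((58 + 109) + 24))*(31/1068) = (267*(167 + 24))*(31/1068) = (267*191)*(31/1068) = 50997*(31/1068) = 5921/4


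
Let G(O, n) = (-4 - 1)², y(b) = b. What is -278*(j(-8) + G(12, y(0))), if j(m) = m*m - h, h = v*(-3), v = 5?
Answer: -28912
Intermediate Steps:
h = -15 (h = 5*(-3) = -15)
G(O, n) = 25 (G(O, n) = (-5)² = 25)
j(m) = 15 + m² (j(m) = m*m - 1*(-15) = m² + 15 = 15 + m²)
-278*(j(-8) + G(12, y(0))) = -278*((15 + (-8)²) + 25) = -278*((15 + 64) + 25) = -278*(79 + 25) = -278*104 = -28912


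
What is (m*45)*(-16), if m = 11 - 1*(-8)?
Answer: -13680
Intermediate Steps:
m = 19 (m = 11 + 8 = 19)
(m*45)*(-16) = (19*45)*(-16) = 855*(-16) = -13680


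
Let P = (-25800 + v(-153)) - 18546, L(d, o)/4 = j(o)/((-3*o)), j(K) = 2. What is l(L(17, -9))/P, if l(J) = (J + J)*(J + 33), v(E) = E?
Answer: -14384/32439771 ≈ -0.00044341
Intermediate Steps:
L(d, o) = -8/(3*o) (L(d, o) = 4*(2/((-3*o))) = 4*(2*(-1/(3*o))) = 4*(-2/(3*o)) = -8/(3*o))
l(J) = 2*J*(33 + J) (l(J) = (2*J)*(33 + J) = 2*J*(33 + J))
P = -44499 (P = (-25800 - 153) - 18546 = -25953 - 18546 = -44499)
l(L(17, -9))/P = (2*(-8/3/(-9))*(33 - 8/3/(-9)))/(-44499) = (2*(-8/3*(-⅑))*(33 - 8/3*(-⅑)))*(-1/44499) = (2*(8/27)*(33 + 8/27))*(-1/44499) = (2*(8/27)*(899/27))*(-1/44499) = (14384/729)*(-1/44499) = -14384/32439771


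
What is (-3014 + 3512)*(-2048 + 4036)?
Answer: 990024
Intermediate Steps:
(-3014 + 3512)*(-2048 + 4036) = 498*1988 = 990024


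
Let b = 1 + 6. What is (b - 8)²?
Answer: 1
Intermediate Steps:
b = 7
(b - 8)² = (7 - 8)² = (-1)² = 1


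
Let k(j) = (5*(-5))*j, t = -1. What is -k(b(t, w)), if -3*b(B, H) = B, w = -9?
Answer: 25/3 ≈ 8.3333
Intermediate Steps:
b(B, H) = -B/3
k(j) = -25*j
-k(b(t, w)) = -(-25)*(-⅓*(-1)) = -(-25)/3 = -1*(-25/3) = 25/3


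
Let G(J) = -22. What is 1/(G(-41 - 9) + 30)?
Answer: ⅛ ≈ 0.12500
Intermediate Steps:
1/(G(-41 - 9) + 30) = 1/(-22 + 30) = 1/8 = ⅛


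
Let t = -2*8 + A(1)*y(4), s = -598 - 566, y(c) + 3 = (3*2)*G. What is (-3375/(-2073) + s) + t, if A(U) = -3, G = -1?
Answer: -795598/691 ≈ -1151.4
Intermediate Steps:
y(c) = -9 (y(c) = -3 + (3*2)*(-1) = -3 + 6*(-1) = -3 - 6 = -9)
s = -1164
t = 11 (t = -2*8 - 3*(-9) = -16 + 27 = 11)
(-3375/(-2073) + s) + t = (-3375/(-2073) - 1164) + 11 = (-3375*(-1/2073) - 1164) + 11 = (1125/691 - 1164) + 11 = -803199/691 + 11 = -795598/691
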